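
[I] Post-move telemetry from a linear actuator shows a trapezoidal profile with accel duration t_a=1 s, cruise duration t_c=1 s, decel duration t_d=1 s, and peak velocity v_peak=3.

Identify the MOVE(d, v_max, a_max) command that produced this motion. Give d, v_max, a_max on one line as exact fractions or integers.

a_max = 3/1 = 3
d_a = ½·3·1 = 3/2; d_c = 3·1 = 3
d = 2·3/2 + 3 = 6
t_c = 1 > 0 ⇒ limit active, v_max = 3

d=6 v_max=3 a_max=3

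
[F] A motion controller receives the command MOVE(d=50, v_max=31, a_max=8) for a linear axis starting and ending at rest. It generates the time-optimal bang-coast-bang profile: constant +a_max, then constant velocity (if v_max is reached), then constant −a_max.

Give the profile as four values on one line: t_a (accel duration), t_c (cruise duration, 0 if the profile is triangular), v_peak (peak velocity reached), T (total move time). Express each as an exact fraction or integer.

(v_max)²/a_max = 31²/8 = 961/8
50 < 961/8 → triangular
v_peak = √(50·8) = √400 = 20
t_a = 20/8 = 5/2; t_c = 0
T = 2·5/2 = 5

t_a=5/2 t_c=0 v_peak=20 T=5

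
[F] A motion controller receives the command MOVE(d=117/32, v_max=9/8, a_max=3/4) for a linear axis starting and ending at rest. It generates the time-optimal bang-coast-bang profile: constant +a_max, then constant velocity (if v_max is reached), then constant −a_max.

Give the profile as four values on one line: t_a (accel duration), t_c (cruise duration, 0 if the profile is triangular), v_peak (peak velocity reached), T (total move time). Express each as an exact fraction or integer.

(v_max)²/a_max = (9/8)²/(3/4) = 27/16
117/32 ≥ 27/16 ⇒ cruise phase
t_a = (9/8)/(3/4) = 3/2; v_peak = 9/8
d_cruise = 117/32 − 27/16 = 63/32; t_c = (63/32)/(9/8) = 7/4
T = 2·3/2 + 7/4 = 19/4

t_a=3/2 t_c=7/4 v_peak=9/8 T=19/4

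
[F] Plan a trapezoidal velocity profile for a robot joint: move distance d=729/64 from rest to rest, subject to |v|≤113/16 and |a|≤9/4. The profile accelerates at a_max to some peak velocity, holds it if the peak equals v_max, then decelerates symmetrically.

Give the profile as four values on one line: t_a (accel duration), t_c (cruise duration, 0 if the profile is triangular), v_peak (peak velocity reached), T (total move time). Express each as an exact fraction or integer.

t_a=9/4 t_c=0 v_peak=81/16 T=9/2

v_max²/a_max = (113/16)²/(9/4) = 12769/576
729/64 < 12769/576 ⇒ no cruise
v_peak = √(729/64·9/4) = √(6561/256) = 81/16
t_a = (81/16)/(9/4) = 9/4; t_c = 0
T = 2·9/4 = 9/2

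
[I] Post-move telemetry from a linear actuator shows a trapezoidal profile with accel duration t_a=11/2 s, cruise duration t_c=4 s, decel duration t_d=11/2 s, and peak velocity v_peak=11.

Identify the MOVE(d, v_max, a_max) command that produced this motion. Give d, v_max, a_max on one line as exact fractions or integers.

a_max = 11/(11/2) = 2
d_a = ½·11·11/2 = 121/4; d_c = 11·4 = 44
d = 2·121/4 + 44 = 209/2
t_c = 4 > 0 so v_max = 11

d=209/2 v_max=11 a_max=2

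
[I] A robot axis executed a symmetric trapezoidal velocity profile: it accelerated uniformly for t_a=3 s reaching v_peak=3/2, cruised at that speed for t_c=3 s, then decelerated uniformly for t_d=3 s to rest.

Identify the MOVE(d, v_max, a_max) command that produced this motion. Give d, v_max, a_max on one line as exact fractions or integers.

a_max = (3/2)/3 = 1/2
d_a = ½·3/2·3 = 9/4; d_c = 3/2·3 = 9/2
d = 2·9/4 + 9/2 = 9
t_c = 3 > 0 so v_max = 3/2

d=9 v_max=3/2 a_max=1/2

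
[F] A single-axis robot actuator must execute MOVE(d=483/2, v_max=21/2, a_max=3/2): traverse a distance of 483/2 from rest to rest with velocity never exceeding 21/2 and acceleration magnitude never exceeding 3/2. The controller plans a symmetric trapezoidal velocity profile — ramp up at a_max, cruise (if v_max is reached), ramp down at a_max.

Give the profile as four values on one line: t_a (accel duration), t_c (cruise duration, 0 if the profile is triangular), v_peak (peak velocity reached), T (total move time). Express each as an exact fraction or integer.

v_max²/a_max = (21/2)²/(3/2) = 147/2
483/2 ≥ 147/2 → trapezoidal
t_a = (21/2)/(3/2) = 7; v_peak = 21/2
d_cruise = 483/2 − 147/2 = 168; t_c = 168/(21/2) = 16
T = 2·7 + 16 = 30

t_a=7 t_c=16 v_peak=21/2 T=30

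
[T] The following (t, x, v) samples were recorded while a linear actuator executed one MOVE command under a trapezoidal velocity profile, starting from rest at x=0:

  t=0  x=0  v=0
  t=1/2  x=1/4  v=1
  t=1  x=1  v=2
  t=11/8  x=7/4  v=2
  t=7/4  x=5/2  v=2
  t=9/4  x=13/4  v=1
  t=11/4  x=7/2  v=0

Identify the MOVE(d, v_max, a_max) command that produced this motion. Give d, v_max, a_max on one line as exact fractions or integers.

d=7/2 v_max=2 a_max=2

final state: t=11/4, x=7/2, v=0 → d = 7/2
a_max = (1−0)/(1/2−0) = 2
max v = 2 over t∈[1,7/4] → v_max = 2
check: 2·(1+3/4) = 7/2 ✓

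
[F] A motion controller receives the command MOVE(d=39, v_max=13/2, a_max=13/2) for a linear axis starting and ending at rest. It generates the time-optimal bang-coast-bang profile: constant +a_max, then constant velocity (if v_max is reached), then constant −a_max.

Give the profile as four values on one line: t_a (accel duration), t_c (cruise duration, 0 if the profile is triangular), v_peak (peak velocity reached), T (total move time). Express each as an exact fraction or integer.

vₘ²/aₘ = (13/2)²/(13/2) = 13/2
39 ≥ 13/2 → trapezoidal
t_a = (13/2)/(13/2) = 1; v_peak = 13/2
d_cruise = 39 − 13/2 = 65/2; t_c = (65/2)/(13/2) = 5
T = 2·1 + 5 = 7

t_a=1 t_c=5 v_peak=13/2 T=7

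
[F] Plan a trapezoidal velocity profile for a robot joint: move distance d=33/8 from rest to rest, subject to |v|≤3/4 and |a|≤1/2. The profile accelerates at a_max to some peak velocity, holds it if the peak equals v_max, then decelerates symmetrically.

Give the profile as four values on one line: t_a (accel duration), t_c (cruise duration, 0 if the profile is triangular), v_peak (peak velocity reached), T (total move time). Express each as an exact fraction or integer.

vₘ²/aₘ = (3/4)²/(1/2) = 9/8
33/8 ≥ 9/8 ⇒ cruise phase
t_a = (3/4)/(1/2) = 3/2; v_peak = 3/4
d_cruise = 33/8 − 9/8 = 3; t_c = 3/(3/4) = 4
T = 2·3/2 + 4 = 7

t_a=3/2 t_c=4 v_peak=3/4 T=7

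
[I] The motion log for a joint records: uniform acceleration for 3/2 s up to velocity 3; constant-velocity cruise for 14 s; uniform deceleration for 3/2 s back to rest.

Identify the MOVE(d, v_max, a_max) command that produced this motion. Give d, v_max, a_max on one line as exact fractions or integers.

d=93/2 v_max=3 a_max=2

a_max = 3/(3/2) = 2
d_a = ½·3·3/2 = 9/4; d_c = 3·14 = 42
d = 2·9/4 + 42 = 93/2
t_c = 14 > 0 ⇒ limit active, v_max = 3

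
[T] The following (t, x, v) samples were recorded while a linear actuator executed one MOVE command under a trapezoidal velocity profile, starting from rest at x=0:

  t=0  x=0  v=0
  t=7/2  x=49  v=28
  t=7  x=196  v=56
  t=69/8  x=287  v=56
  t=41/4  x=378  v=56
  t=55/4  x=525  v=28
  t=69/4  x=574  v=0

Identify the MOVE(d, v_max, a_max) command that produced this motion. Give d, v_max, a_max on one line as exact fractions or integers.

d=574 v_max=56 a_max=8

final state: t=69/4, x=574, v=0 → d = 574
a_max = (28−0)/(7/2−0) = 8
max v = 56 over t∈[7,41/4] → v_max = 56
check: 56·(7+13/4) = 574 ✓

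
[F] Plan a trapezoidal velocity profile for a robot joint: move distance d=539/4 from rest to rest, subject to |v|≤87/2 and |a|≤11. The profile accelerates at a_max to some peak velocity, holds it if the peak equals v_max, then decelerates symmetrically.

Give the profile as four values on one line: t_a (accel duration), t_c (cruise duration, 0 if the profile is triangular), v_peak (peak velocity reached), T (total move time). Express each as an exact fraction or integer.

v_max²/a_max = (87/2)²/11 = 7569/44
539/4 < 7569/44 ⇒ no cruise
v_peak = √(539/4·11) = √(5929/4) = 77/2
t_a = (77/2)/11 = 7/2; t_c = 0
T = 2·7/2 = 7

t_a=7/2 t_c=0 v_peak=77/2 T=7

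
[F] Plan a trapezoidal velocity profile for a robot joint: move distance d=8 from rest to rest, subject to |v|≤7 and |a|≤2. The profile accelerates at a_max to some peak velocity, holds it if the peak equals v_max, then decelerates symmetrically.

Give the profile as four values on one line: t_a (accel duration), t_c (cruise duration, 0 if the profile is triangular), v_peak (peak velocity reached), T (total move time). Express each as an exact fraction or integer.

t_a=2 t_c=0 v_peak=4 T=4

vₘ²/aₘ = 7²/2 = 49/2
8 < 49/2 so t_c = 0
v_peak = √(8·2) = √16 = 4
t_a = 4/2 = 2; t_c = 0
T = 2·2 = 4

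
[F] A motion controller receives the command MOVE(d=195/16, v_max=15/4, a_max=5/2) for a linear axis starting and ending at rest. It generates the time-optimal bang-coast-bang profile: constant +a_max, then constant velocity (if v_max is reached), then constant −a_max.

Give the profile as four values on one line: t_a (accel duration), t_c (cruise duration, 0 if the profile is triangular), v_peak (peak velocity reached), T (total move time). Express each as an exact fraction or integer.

t_a=3/2 t_c=7/4 v_peak=15/4 T=19/4

(v_max)²/a_max = (15/4)²/(5/2) = 45/8
195/16 ≥ 45/8 so v_max reached
t_a = (15/4)/(5/2) = 3/2; v_peak = 15/4
d_cruise = 195/16 − 45/8 = 105/16; t_c = (105/16)/(15/4) = 7/4
T = 2·3/2 + 7/4 = 19/4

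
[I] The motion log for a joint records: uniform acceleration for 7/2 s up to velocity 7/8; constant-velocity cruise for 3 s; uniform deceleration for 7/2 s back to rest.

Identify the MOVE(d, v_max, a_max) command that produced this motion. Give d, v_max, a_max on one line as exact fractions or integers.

d=91/16 v_max=7/8 a_max=1/4

a_max = (7/8)/(7/2) = 1/4
d_a = ½·7/8·7/2 = 49/32; d_c = 7/8·3 = 21/8
d = 2·49/32 + 21/8 = 91/16
t_c = 3 > 0 ⇒ limit active, v_max = 7/8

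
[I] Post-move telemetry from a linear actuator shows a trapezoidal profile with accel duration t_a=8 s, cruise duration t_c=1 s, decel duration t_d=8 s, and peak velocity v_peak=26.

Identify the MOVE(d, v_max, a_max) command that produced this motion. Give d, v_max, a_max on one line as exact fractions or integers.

d=234 v_max=26 a_max=13/4

a_max = 26/8 = 13/4
d_a = ½·26·8 = 104; d_c = 26·1 = 26
d = 2·104 + 26 = 234
t_c = 1 > 0 ⇒ limit active, v_max = 26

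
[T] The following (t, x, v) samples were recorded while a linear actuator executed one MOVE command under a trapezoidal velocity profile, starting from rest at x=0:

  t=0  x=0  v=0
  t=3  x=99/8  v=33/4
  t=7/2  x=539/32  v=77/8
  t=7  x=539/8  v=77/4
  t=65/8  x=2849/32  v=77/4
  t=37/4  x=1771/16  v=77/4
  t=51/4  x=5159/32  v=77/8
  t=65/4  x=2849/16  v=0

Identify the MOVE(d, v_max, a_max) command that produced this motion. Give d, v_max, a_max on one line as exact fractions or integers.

final state: t=65/4, x=2849/16, v=0 → d = 2849/16
a_max = (33/4−0)/(3−0) = 11/4
max v = 77/4 over t∈[7,37/4] → v_max = 77/4
check: 77/4·(7+9/4) = 2849/16 ✓

d=2849/16 v_max=77/4 a_max=11/4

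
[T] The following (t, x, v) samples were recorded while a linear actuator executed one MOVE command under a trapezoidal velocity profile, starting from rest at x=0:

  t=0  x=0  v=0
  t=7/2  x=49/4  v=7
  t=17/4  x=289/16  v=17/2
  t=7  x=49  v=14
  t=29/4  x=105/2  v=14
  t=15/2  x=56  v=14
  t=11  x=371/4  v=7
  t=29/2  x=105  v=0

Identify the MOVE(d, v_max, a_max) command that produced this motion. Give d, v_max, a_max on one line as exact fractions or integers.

final state: t=29/2, x=105, v=0 → d = 105
a_max = (7−0)/(7/2−0) = 2
max v = 14 over t∈[7,15/2] → v_max = 14
check: 14·(7+1/2) = 105 ✓

d=105 v_max=14 a_max=2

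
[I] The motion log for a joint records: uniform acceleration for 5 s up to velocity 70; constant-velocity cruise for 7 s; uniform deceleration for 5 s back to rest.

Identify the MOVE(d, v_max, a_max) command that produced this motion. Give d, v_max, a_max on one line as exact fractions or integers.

d=840 v_max=70 a_max=14

a_max = 70/5 = 14
d_a = ½·70·5 = 175; d_c = 70·7 = 490
d = 2·175 + 490 = 840
t_c = 7 > 0 ⇒ limit active, v_max = 70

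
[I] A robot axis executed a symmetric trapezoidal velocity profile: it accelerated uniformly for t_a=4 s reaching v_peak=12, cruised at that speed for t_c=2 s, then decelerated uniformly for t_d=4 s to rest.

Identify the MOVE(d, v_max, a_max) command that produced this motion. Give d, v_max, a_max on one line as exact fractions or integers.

a_max = 12/4 = 3
d_a = ½·12·4 = 24; d_c = 12·2 = 24
d = 2·24 + 24 = 72
t_c = 2 > 0 ⇒ limit active, v_max = 12

d=72 v_max=12 a_max=3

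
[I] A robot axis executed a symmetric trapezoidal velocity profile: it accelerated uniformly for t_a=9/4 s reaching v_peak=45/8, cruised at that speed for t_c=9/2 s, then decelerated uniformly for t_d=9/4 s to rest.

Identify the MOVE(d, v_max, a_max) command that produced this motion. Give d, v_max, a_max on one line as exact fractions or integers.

d=1215/32 v_max=45/8 a_max=5/2

a_max = (45/8)/(9/4) = 5/2
d_a = ½·45/8·9/4 = 405/64; d_c = 45/8·9/2 = 405/16
d = 2·405/64 + 405/16 = 1215/32
t_c = 9/2 > 0 ⇒ limit active, v_max = 45/8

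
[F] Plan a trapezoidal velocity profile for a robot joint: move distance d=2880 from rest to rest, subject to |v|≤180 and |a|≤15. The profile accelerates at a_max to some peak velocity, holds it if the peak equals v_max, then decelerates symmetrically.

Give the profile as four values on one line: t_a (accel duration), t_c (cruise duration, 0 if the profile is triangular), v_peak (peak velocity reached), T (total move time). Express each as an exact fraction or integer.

t_a=12 t_c=4 v_peak=180 T=28

vₘ²/aₘ = 180²/15 = 2160
2880 ≥ 2160 so v_max reached
t_a = 180/15 = 12; v_peak = 180
d_cruise = 2880 − 2160 = 720; t_c = 720/180 = 4
T = 2·12 + 4 = 28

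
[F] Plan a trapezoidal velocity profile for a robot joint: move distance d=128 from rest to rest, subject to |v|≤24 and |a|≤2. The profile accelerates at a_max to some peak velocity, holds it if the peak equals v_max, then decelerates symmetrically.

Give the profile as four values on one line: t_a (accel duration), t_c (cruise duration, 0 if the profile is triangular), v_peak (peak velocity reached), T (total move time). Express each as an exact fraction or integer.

(v_max)²/a_max = 24²/2 = 288
128 < 288 so t_c = 0
v_peak = √(128·2) = √256 = 16
t_a = 16/2 = 8; t_c = 0
T = 2·8 = 16

t_a=8 t_c=0 v_peak=16 T=16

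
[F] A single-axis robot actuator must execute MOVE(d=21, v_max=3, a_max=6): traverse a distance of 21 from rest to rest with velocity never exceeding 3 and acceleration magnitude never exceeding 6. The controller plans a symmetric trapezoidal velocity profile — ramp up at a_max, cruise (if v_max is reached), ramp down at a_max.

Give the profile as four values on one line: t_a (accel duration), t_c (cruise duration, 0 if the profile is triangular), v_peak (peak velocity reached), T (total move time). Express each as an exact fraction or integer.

vₘ²/aₘ = 3²/6 = 3/2
21 ≥ 3/2 ⇒ cruise phase
t_a = 3/6 = 1/2; v_peak = 3
d_cruise = 21 − 3/2 = 39/2; t_c = (39/2)/3 = 13/2
T = 2·1/2 + 13/2 = 15/2

t_a=1/2 t_c=13/2 v_peak=3 T=15/2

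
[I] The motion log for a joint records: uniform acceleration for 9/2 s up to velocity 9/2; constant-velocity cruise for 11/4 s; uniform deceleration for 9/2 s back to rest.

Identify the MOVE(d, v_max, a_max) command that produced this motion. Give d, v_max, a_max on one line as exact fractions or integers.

d=261/8 v_max=9/2 a_max=1

a_max = (9/2)/(9/2) = 1
d_a = ½·9/2·9/2 = 81/8; d_c = 9/2·11/4 = 99/8
d = 2·81/8 + 99/8 = 261/8
t_c = 11/4 > 0 so v_max = 9/2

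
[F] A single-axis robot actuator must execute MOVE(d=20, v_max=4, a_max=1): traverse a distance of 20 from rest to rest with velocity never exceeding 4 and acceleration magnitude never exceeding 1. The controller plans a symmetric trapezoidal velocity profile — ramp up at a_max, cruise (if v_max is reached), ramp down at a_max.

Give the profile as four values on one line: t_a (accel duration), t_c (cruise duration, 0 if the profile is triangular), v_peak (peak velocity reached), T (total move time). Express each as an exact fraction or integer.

v_max²/a_max = 4²/1 = 16
20 ≥ 16 ⇒ cruise phase
t_a = 4/1 = 4; v_peak = 4
d_cruise = 20 − 16 = 4; t_c = 4/4 = 1
T = 2·4 + 1 = 9

t_a=4 t_c=1 v_peak=4 T=9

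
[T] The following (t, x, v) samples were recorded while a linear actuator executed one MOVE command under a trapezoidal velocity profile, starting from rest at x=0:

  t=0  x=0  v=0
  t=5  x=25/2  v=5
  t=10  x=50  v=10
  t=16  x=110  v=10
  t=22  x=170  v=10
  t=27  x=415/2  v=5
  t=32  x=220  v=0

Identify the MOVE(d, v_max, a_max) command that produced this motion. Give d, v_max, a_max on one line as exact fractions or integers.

d=220 v_max=10 a_max=1

final state: t=32, x=220, v=0 → d = 220
a_max = (5−0)/(5−0) = 1
max v = 10 over t∈[10,22] → v_max = 10
check: 10·(10+12) = 220 ✓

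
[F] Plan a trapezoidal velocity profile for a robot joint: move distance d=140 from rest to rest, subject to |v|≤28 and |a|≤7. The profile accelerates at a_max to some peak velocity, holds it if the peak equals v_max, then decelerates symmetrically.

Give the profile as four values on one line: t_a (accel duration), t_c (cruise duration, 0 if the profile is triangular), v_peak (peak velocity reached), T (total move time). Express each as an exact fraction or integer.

t_a=4 t_c=1 v_peak=28 T=9

(v_max)²/a_max = 28²/7 = 112
140 ≥ 112 ⇒ cruise phase
t_a = 28/7 = 4; v_peak = 28
d_cruise = 140 − 112 = 28; t_c = 28/28 = 1
T = 2·4 + 1 = 9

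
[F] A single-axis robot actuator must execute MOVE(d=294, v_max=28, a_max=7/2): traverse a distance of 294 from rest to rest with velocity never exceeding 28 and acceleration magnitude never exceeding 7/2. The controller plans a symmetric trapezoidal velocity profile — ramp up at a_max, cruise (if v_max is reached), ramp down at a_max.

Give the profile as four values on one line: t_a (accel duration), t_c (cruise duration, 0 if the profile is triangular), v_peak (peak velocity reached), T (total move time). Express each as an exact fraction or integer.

t_a=8 t_c=5/2 v_peak=28 T=37/2

vₘ²/aₘ = 28²/(7/2) = 224
294 ≥ 224 ⇒ cruise phase
t_a = 28/(7/2) = 8; v_peak = 28
d_cruise = 294 − 224 = 70; t_c = 70/28 = 5/2
T = 2·8 + 5/2 = 37/2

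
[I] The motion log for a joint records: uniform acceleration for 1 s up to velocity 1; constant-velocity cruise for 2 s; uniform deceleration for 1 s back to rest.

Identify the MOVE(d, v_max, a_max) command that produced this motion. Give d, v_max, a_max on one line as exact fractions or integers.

d=3 v_max=1 a_max=1

a_max = 1/1 = 1
d_a = ½·1·1 = 1/2; d_c = 1·2 = 2
d = 2·1/2 + 2 = 3
t_c = 2 > 0 ⇒ limit active, v_max = 1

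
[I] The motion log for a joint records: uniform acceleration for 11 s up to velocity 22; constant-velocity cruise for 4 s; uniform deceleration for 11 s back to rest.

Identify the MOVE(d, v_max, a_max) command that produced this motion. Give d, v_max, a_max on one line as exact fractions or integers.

d=330 v_max=22 a_max=2

a_max = 22/11 = 2
d_a = ½·22·11 = 121; d_c = 22·4 = 88
d = 2·121 + 88 = 330
t_c = 4 > 0 → v_max = v_peak = 22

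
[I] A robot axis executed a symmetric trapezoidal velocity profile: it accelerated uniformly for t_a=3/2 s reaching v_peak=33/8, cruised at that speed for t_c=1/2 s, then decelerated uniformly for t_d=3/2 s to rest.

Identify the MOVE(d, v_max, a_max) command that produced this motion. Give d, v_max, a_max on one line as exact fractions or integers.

d=33/4 v_max=33/8 a_max=11/4

a_max = (33/8)/(3/2) = 11/4
d_a = ½·33/8·3/2 = 99/32; d_c = 33/8·1/2 = 33/16
d = 2·99/32 + 33/16 = 33/4
t_c = 1/2 > 0 ⇒ limit active, v_max = 33/8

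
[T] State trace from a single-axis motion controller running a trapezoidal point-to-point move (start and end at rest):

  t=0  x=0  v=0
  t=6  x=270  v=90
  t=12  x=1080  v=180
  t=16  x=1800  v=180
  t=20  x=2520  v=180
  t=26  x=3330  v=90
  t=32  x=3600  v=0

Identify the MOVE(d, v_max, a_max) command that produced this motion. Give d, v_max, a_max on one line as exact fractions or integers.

d=3600 v_max=180 a_max=15

final state: t=32, x=3600, v=0 → d = 3600
a_max = (90−0)/(6−0) = 15
max v = 180 over t∈[12,20] → v_max = 180
check: 180·(12+8) = 3600 ✓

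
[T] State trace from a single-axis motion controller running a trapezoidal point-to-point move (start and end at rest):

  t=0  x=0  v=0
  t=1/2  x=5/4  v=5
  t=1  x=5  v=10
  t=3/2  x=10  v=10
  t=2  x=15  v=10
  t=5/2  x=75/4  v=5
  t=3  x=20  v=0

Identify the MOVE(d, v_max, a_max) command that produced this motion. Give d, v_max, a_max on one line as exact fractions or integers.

final state: t=3, x=20, v=0 → d = 20
a_max = (5−0)/(1/2−0) = 10
max v = 10 over t∈[1,2] → v_max = 10
check: 10·(1+1) = 20 ✓

d=20 v_max=10 a_max=10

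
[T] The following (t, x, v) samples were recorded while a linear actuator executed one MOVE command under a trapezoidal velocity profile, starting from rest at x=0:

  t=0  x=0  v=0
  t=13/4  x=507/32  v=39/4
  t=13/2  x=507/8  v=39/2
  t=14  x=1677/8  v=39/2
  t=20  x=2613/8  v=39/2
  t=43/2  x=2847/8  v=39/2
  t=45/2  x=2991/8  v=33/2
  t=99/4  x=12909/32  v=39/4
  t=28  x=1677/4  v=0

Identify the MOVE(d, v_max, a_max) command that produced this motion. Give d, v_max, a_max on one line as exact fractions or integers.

d=1677/4 v_max=39/2 a_max=3

final state: t=28, x=1677/4, v=0 → d = 1677/4
a_max = (39/4−0)/(13/4−0) = 3
max v = 39/2 over t∈[13/2,43/2] → v_max = 39/2
check: 39/2·(13/2+15) = 1677/4 ✓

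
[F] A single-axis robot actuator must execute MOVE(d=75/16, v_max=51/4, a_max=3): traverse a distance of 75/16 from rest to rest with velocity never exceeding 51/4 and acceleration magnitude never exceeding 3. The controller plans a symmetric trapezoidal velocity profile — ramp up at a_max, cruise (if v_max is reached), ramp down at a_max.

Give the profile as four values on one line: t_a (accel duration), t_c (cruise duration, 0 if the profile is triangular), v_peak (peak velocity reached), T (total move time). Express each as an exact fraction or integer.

t_a=5/4 t_c=0 v_peak=15/4 T=5/2

v_max²/a_max = (51/4)²/3 = 867/16
75/16 < 867/16 so t_c = 0
v_peak = √(75/16·3) = √(225/16) = 15/4
t_a = (15/4)/3 = 5/4; t_c = 0
T = 2·5/4 = 5/2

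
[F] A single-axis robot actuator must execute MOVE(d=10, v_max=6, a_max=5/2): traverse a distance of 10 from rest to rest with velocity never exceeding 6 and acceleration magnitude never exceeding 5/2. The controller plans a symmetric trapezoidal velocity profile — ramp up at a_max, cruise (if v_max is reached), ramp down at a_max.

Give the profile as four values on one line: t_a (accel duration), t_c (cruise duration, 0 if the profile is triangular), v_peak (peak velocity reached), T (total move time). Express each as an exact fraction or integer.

t_a=2 t_c=0 v_peak=5 T=4

vₘ²/aₘ = 6²/(5/2) = 72/5
10 < 72/5 ⇒ no cruise
v_peak = √(10·5/2) = √25 = 5
t_a = 5/(5/2) = 2; t_c = 0
T = 2·2 = 4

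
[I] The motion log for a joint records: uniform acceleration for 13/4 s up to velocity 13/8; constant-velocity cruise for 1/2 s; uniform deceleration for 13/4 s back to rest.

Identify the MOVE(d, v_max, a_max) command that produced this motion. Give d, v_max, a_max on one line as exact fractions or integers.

a_max = (13/8)/(13/4) = 1/2
d_a = ½·13/8·13/4 = 169/64; d_c = 13/8·1/2 = 13/16
d = 2·169/64 + 13/16 = 195/32
t_c = 1/2 > 0 → v_max = v_peak = 13/8

d=195/32 v_max=13/8 a_max=1/2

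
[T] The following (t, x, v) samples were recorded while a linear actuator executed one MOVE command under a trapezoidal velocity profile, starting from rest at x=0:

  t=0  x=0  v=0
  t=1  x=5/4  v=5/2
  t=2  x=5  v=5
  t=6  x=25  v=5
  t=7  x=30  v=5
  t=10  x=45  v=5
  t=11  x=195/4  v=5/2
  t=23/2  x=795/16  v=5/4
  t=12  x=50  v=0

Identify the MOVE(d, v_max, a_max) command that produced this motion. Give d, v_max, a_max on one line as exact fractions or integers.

d=50 v_max=5 a_max=5/2

final state: t=12, x=50, v=0 → d = 50
a_max = (5/2−0)/(1−0) = 5/2
max v = 5 over t∈[2,10] → v_max = 5
check: 5·(2+8) = 50 ✓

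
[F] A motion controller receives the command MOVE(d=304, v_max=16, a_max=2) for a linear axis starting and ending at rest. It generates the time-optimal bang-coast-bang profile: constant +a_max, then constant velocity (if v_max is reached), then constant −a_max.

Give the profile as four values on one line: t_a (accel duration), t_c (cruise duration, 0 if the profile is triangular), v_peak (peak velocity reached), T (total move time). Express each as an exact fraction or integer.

t_a=8 t_c=11 v_peak=16 T=27

(v_max)²/a_max = 16²/2 = 128
304 ≥ 128 ⇒ cruise phase
t_a = 16/2 = 8; v_peak = 16
d_cruise = 304 − 128 = 176; t_c = 176/16 = 11
T = 2·8 + 11 = 27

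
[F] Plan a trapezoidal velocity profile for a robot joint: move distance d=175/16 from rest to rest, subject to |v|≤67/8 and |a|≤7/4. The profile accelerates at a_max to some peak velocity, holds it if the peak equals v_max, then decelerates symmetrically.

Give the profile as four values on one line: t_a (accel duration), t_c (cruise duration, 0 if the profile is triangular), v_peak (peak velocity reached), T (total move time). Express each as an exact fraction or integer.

v_max²/a_max = (67/8)²/(7/4) = 4489/112
175/16 < 4489/112 so t_c = 0
v_peak = √(175/16·7/4) = √(1225/64) = 35/8
t_a = (35/8)/(7/4) = 5/2; t_c = 0
T = 2·5/2 = 5

t_a=5/2 t_c=0 v_peak=35/8 T=5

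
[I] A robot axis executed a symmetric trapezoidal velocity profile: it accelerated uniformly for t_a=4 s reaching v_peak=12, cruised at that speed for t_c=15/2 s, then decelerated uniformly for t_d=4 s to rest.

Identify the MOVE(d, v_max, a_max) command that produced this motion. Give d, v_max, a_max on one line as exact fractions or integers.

a_max = 12/4 = 3
d_a = ½·12·4 = 24; d_c = 12·15/2 = 90
d = 2·24 + 90 = 138
t_c = 15/2 > 0 ⇒ limit active, v_max = 12

d=138 v_max=12 a_max=3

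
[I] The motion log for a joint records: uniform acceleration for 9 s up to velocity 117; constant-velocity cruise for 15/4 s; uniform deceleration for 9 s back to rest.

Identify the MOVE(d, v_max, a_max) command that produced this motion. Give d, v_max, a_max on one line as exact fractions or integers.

d=5967/4 v_max=117 a_max=13

a_max = 117/9 = 13
d_a = ½·117·9 = 1053/2; d_c = 117·15/4 = 1755/4
d = 2·1053/2 + 1755/4 = 5967/4
t_c = 15/4 > 0 so v_max = 117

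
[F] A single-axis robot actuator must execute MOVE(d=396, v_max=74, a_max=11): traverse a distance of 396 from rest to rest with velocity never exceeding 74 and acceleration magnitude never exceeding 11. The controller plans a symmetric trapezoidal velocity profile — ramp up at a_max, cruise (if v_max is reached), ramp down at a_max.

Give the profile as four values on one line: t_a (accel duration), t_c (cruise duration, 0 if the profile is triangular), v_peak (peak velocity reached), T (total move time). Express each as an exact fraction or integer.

t_a=6 t_c=0 v_peak=66 T=12

v_max²/a_max = 74²/11 = 5476/11
396 < 5476/11 so t_c = 0
v_peak = √(396·11) = √4356 = 66
t_a = 66/11 = 6; t_c = 0
T = 2·6 = 12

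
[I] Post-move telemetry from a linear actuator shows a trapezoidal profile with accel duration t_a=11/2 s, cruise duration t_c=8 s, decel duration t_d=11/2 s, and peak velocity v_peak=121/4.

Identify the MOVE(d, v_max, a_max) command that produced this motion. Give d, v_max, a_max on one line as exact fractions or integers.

a_max = (121/4)/(11/2) = 11/2
d_a = ½·121/4·11/2 = 1331/16; d_c = 121/4·8 = 242
d = 2·1331/16 + 242 = 3267/8
t_c = 8 > 0 ⇒ limit active, v_max = 121/4

d=3267/8 v_max=121/4 a_max=11/2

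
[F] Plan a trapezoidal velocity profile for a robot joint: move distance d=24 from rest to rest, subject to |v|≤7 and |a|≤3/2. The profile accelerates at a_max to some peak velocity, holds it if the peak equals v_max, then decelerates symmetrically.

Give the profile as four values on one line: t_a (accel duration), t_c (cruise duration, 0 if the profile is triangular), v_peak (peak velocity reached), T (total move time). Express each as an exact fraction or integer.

v_max²/a_max = 7²/(3/2) = 98/3
24 < 98/3 so t_c = 0
v_peak = √(24·3/2) = √36 = 6
t_a = 6/(3/2) = 4; t_c = 0
T = 2·4 = 8

t_a=4 t_c=0 v_peak=6 T=8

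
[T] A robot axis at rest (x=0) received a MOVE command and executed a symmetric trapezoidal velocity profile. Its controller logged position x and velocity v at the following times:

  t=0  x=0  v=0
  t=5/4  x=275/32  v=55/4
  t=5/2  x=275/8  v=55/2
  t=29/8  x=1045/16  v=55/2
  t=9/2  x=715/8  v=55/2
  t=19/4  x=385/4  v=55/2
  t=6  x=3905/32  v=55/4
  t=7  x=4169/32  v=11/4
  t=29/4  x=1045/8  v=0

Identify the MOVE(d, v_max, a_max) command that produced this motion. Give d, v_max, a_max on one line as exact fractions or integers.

d=1045/8 v_max=55/2 a_max=11

final state: t=29/4, x=1045/8, v=0 → d = 1045/8
a_max = (55/4−0)/(5/4−0) = 11
max v = 55/2 over t∈[5/2,19/4] → v_max = 55/2
check: 55/2·(5/2+9/4) = 1045/8 ✓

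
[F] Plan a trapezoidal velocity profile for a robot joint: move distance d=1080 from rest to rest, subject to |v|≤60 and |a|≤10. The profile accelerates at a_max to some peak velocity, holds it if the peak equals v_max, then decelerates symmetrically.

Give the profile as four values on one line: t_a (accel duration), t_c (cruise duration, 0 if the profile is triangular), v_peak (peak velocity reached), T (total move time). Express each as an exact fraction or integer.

t_a=6 t_c=12 v_peak=60 T=24

v_max²/a_max = 60²/10 = 360
1080 ≥ 360 so v_max reached
t_a = 60/10 = 6; v_peak = 60
d_cruise = 1080 − 360 = 720; t_c = 720/60 = 12
T = 2·6 + 12 = 24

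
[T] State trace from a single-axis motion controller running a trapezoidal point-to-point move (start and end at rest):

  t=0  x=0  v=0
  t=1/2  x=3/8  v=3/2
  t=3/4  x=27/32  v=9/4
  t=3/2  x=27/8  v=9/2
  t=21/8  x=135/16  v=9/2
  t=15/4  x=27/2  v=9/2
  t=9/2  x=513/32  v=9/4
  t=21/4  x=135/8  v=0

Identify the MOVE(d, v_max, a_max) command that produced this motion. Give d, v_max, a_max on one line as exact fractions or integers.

d=135/8 v_max=9/2 a_max=3

final state: t=21/4, x=135/8, v=0 → d = 135/8
a_max = (3/2−0)/(1/2−0) = 3
max v = 9/2 over t∈[3/2,15/4] → v_max = 9/2
check: 9/2·(3/2+9/4) = 135/8 ✓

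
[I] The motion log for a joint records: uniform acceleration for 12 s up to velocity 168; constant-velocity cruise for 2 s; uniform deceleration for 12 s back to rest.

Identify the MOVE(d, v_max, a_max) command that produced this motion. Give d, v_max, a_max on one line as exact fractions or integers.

a_max = 168/12 = 14
d_a = ½·168·12 = 1008; d_c = 168·2 = 336
d = 2·1008 + 336 = 2352
t_c = 2 > 0 → v_max = v_peak = 168

d=2352 v_max=168 a_max=14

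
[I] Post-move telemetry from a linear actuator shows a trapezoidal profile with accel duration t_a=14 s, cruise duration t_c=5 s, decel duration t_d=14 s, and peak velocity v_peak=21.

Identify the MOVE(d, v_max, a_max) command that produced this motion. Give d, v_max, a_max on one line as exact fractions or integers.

a_max = 21/14 = 3/2
d_a = ½·21·14 = 147; d_c = 21·5 = 105
d = 2·147 + 105 = 399
t_c = 5 > 0 → v_max = v_peak = 21

d=399 v_max=21 a_max=3/2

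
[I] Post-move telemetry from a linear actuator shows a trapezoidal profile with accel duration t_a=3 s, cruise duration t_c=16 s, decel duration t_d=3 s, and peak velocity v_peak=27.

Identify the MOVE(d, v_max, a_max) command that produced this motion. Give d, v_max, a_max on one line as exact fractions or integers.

a_max = 27/3 = 9
d_a = ½·27·3 = 81/2; d_c = 27·16 = 432
d = 2·81/2 + 432 = 513
t_c = 16 > 0 → v_max = v_peak = 27

d=513 v_max=27 a_max=9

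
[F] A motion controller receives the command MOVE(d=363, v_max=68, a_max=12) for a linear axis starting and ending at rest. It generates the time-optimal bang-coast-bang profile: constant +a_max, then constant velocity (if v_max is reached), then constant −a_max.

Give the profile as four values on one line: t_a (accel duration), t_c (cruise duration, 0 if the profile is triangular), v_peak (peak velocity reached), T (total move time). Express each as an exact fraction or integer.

v_max²/a_max = 68²/12 = 1156/3
363 < 1156/3 → triangular
v_peak = √(363·12) = √4356 = 66
t_a = 66/12 = 11/2; t_c = 0
T = 2·11/2 = 11

t_a=11/2 t_c=0 v_peak=66 T=11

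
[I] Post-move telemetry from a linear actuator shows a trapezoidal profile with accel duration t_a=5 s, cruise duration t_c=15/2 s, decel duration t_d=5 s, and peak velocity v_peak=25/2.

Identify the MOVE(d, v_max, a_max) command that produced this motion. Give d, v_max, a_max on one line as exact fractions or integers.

d=625/4 v_max=25/2 a_max=5/2

a_max = (25/2)/5 = 5/2
d_a = ½·25/2·5 = 125/4; d_c = 25/2·15/2 = 375/4
d = 2·125/4 + 375/4 = 625/4
t_c = 15/2 > 0 → v_max = v_peak = 25/2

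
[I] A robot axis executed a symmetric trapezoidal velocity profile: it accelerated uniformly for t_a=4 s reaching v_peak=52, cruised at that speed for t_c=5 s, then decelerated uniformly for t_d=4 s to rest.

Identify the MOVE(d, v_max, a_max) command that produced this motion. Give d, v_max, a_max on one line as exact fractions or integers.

d=468 v_max=52 a_max=13

a_max = 52/4 = 13
d_a = ½·52·4 = 104; d_c = 52·5 = 260
d = 2·104 + 260 = 468
t_c = 5 > 0 → v_max = v_peak = 52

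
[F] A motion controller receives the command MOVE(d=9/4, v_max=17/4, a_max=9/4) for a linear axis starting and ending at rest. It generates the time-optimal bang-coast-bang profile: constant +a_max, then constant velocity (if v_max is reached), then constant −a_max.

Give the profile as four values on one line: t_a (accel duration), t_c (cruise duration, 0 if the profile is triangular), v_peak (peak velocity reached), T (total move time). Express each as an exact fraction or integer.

t_a=1 t_c=0 v_peak=9/4 T=2

v_max²/a_max = (17/4)²/(9/4) = 289/36
9/4 < 289/36 → triangular
v_peak = √(9/4·9/4) = √(81/16) = 9/4
t_a = (9/4)/(9/4) = 1; t_c = 0
T = 2·1 = 2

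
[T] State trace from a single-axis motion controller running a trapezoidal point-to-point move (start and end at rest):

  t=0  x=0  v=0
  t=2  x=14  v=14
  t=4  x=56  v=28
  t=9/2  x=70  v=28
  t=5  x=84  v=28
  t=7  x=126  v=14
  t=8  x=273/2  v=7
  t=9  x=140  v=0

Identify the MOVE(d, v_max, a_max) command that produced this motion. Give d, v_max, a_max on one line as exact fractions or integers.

d=140 v_max=28 a_max=7

final state: t=9, x=140, v=0 → d = 140
a_max = (14−0)/(2−0) = 7
max v = 28 over t∈[4,5] → v_max = 28
check: 28·(4+1) = 140 ✓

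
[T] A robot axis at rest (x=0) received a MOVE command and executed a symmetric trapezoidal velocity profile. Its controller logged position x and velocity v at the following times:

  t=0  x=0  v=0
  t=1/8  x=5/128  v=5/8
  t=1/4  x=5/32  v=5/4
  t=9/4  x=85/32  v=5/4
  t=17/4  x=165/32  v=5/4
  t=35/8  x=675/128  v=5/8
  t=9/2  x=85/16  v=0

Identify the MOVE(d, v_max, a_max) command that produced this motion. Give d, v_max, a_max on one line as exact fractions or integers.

final state: t=9/2, x=85/16, v=0 → d = 85/16
a_max = (5/8−0)/(1/8−0) = 5
max v = 5/4 over t∈[1/4,17/4] → v_max = 5/4
check: 5/4·(1/4+4) = 85/16 ✓

d=85/16 v_max=5/4 a_max=5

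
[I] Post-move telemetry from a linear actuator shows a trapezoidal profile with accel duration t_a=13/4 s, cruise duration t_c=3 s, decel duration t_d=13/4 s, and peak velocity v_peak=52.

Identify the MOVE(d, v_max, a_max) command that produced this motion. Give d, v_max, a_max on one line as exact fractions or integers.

a_max = 52/(13/4) = 16
d_a = ½·52·13/4 = 169/2; d_c = 52·3 = 156
d = 2·169/2 + 156 = 325
t_c = 3 > 0 → v_max = v_peak = 52

d=325 v_max=52 a_max=16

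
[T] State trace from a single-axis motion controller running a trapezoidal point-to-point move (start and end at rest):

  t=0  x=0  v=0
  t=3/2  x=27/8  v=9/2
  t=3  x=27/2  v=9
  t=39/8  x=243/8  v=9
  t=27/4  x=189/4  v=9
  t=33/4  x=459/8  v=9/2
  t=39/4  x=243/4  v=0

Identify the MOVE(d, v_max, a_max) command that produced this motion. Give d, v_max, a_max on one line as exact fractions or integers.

d=243/4 v_max=9 a_max=3

final state: t=39/4, x=243/4, v=0 → d = 243/4
a_max = (9/2−0)/(3/2−0) = 3
max v = 9 over t∈[3,27/4] → v_max = 9
check: 9·(3+15/4) = 243/4 ✓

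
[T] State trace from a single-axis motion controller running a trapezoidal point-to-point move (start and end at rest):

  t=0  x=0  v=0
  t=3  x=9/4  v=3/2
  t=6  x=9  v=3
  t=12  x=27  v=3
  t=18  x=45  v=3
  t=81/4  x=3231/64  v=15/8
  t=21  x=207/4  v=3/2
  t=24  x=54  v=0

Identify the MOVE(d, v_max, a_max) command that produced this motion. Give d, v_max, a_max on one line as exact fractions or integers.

d=54 v_max=3 a_max=1/2

final state: t=24, x=54, v=0 → d = 54
a_max = (3/2−0)/(3−0) = 1/2
max v = 3 over t∈[6,18] → v_max = 3
check: 3·(6+12) = 54 ✓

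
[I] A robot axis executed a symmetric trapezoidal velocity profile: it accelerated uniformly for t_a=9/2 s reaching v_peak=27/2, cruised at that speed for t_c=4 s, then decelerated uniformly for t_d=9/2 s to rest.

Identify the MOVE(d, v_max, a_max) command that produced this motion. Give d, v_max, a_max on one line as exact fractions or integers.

d=459/4 v_max=27/2 a_max=3

a_max = (27/2)/(9/2) = 3
d_a = ½·27/2·9/2 = 243/8; d_c = 27/2·4 = 54
d = 2·243/8 + 54 = 459/4
t_c = 4 > 0 → v_max = v_peak = 27/2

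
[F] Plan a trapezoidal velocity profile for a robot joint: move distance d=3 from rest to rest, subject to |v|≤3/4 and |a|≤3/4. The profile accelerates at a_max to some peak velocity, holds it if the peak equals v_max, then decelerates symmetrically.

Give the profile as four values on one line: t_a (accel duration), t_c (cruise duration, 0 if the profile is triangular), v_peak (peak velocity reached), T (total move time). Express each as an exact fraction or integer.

(v_max)²/a_max = (3/4)²/(3/4) = 3/4
3 ≥ 3/4 ⇒ cruise phase
t_a = (3/4)/(3/4) = 1; v_peak = 3/4
d_cruise = 3 − 3/4 = 9/4; t_c = (9/4)/(3/4) = 3
T = 2·1 + 3 = 5

t_a=1 t_c=3 v_peak=3/4 T=5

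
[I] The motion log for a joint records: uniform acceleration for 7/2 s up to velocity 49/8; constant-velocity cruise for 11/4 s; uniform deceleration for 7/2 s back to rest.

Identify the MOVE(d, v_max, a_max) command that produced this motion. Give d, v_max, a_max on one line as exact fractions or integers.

d=1225/32 v_max=49/8 a_max=7/4

a_max = (49/8)/(7/2) = 7/4
d_a = ½·49/8·7/2 = 343/32; d_c = 49/8·11/4 = 539/32
d = 2·343/32 + 539/32 = 1225/32
t_c = 11/4 > 0 so v_max = 49/8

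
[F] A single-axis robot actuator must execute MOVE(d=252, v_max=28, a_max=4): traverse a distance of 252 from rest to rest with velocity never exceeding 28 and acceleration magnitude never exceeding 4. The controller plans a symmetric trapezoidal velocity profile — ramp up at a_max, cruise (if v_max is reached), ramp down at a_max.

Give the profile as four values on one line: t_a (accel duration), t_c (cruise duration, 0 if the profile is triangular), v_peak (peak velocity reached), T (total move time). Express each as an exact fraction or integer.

t_a=7 t_c=2 v_peak=28 T=16

v_max²/a_max = 28²/4 = 196
252 ≥ 196 → trapezoidal
t_a = 28/4 = 7; v_peak = 28
d_cruise = 252 − 196 = 56; t_c = 56/28 = 2
T = 2·7 + 2 = 16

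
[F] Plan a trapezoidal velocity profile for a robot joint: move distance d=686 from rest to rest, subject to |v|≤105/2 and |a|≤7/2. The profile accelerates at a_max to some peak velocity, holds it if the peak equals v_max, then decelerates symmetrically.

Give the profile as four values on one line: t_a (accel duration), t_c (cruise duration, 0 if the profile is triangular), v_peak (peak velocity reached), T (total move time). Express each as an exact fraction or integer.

t_a=14 t_c=0 v_peak=49 T=28

(v_max)²/a_max = (105/2)²/(7/2) = 1575/2
686 < 1575/2 ⇒ no cruise
v_peak = √(686·7/2) = √2401 = 49
t_a = 49/(7/2) = 14; t_c = 0
T = 2·14 = 28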